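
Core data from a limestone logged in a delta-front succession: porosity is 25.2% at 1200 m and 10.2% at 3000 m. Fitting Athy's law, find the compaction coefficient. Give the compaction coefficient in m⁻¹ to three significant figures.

Working in km (1 km = 1000 m; c in km⁻¹ = c in m⁻¹ × 1000):
Athy: phi(d) = phi₀ e^(−cd) ⇒ phi₁/phi₂ = e^{c(d₂−d₁)} ⇒ c = ln(phi₁/phi₂)/(d₂−d₁)
c = ln(0.252/0.102) / (3 − 1.2) = ln(2.471) / 1.8 = 0.9045 / 1.8 = 0.5025 km⁻¹

0.000502 m⁻¹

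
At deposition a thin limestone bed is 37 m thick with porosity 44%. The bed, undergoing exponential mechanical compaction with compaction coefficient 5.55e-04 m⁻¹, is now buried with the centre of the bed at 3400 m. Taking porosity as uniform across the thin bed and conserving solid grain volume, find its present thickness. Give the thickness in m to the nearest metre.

Working in km (1 km = 1000 m; k in km⁻¹ = k in m⁻¹ × 1000):
Porosity at 3.4 km: φ = 0.44·exp(−0.555×3.4) = 0.0667
Solid-volume conservation: h(1−φ) = h₀(1−φ₀) ⇒ h = h₀·(1−φ₀)/(1−φ)
h = 0.037 × (1 − 0.44)/(1 − 0.0667) = 0.037 × 0.6000 = 0.0222 km

22 m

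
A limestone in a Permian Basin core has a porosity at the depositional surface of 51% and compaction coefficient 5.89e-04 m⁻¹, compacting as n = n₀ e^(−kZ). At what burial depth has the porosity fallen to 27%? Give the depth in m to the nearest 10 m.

1080 m

Working in km (1 km = 1000 m; k in km⁻¹ = k in m⁻¹ × 1000):
Invert Athy's law: Z = ln(n₀/n) / k
Z = ln(0.51/0.27) / 0.589 = ln(1.889) / 0.589 = 0.6360 / 0.589 = 1.080 km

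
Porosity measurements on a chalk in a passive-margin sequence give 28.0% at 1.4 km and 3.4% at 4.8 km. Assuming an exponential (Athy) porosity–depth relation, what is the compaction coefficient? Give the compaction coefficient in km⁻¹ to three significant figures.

0.620 km⁻¹

Athy: phi(z) = phi₀ e^(−cz) ⇒ phi₁/phi₂ = e^{c(z₂−z₁)} ⇒ c = ln(phi₁/phi₂)/(z₂−z₁)
c = ln(0.28/0.034) / (4.8 − 1.4) = ln(8.235) / 3.4 = 2.1084 / 3.4 = 0.6201 km⁻¹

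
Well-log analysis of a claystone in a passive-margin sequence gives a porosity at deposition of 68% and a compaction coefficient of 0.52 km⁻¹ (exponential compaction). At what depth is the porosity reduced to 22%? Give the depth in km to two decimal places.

Invert Athy's law: Z = ln(n₀/n) / c
Z = ln(0.68/0.22) / 0.52 = ln(3.091) / 0.52 = 1.1285 / 0.52 = 2.170 km

2.17 km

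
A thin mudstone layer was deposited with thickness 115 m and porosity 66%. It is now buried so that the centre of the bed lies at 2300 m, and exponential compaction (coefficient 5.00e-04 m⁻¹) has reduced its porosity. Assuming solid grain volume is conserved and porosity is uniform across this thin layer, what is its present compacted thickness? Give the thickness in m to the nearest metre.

49 m

Working in km (1 km = 1000 m; β in km⁻¹ = β in m⁻¹ × 1000):
Porosity at 2.3 km: phi = 0.66·exp(−0.5×2.3) = 0.2090
Solid-volume conservation: h(1−phi) = h₀(1−phi₀) ⇒ h = h₀·(1−phi₀)/(1−phi)
h = 0.115 × (1 − 0.66)/(1 − 0.2090) = 0.115 × 0.4298 = 0.0494 km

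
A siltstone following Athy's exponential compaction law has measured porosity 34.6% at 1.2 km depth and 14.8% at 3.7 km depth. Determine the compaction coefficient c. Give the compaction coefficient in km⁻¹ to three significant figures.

0.340 km⁻¹

Athy: φ(d) = φ₀ e^(−cd) ⇒ φ₁/φ₂ = e^{c(d₂−d₁)} ⇒ c = ln(φ₁/φ₂)/(d₂−d₁)
c = ln(0.346/0.148) / (3.7 − 1.2) = ln(2.338) / 2.5 = 0.8492 / 2.5 = 0.3397 km⁻¹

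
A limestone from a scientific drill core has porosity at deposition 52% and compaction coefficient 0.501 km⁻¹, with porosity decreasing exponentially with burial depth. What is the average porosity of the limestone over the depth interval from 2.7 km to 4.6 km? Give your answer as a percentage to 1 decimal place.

⟨φ⟩ = (1/(d₂−d₁)) ∫ φ₀ e^(−βd) dd = φ₀·(e^(−β·d₁) − e^(−β·d₂)) / (β·(d₂−d₁))
e^(−0.501×2.7) = 0.2585; e^(−0.501×4.6) = 0.0998
⟨φ⟩ = 0.52 × (0.2585 − 0.0998) / (0.501 × 1.9) = 0.52 × 0.1668 = 0.0867

8.7%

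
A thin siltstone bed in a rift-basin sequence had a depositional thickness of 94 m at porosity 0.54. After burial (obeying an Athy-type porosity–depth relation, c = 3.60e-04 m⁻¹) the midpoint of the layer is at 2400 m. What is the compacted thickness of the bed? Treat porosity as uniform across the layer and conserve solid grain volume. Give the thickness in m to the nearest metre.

Working in km (1 km = 1000 m; c in km⁻¹ = c in m⁻¹ × 1000):
Porosity at 2.4 km: phi = 0.54·exp(−0.36×2.4) = 0.2276
Solid-volume conservation: h(1−phi) = h₀(1−phi₀) ⇒ h = h₀·(1−phi₀)/(1−phi)
h = 0.094 × (1 − 0.54)/(1 − 0.2276) = 0.094 × 0.5955 = 0.0560 km

56 m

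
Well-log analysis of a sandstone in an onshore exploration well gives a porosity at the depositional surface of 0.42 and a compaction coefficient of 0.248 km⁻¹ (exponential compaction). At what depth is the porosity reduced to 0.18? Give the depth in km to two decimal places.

Invert Athy's law: z = ln(n₀/n) / c
z = ln(0.42/0.18) / 0.248 = ln(2.333) / 0.248 = 0.8473 / 0.248 = 3.417 km

3.42 km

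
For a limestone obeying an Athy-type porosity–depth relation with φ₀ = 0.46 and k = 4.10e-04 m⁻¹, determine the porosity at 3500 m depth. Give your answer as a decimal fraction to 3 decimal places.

Working in km (1 km = 1000 m; k in km⁻¹ = k in m⁻¹ × 1000):
φ = φ₀·exp(−k·d) = 0.46 × exp(−0.41 × 3.5) = 0.46 × exp(−1.435)
  = 0.46 × 0.2381 = 0.1095

0.110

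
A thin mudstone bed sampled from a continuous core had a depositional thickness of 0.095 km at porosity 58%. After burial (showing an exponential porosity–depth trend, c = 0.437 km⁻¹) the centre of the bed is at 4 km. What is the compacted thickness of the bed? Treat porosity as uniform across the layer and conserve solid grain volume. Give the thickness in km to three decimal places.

0.044 km

Porosity at 4 km: n = 0.58·exp(−0.437×4) = 0.1010
Solid-volume conservation: h(1−n) = h₀(1−n₀) ⇒ h = h₀·(1−n₀)/(1−n)
h = 0.095 × (1 − 0.58)/(1 − 0.1010) = 0.095 × 0.4672 = 0.0444 km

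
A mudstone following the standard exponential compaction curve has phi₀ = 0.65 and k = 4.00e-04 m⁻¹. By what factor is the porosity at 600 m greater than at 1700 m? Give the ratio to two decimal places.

Working in km (1 km = 1000 m; k in km⁻¹ = k in m⁻¹ × 1000):
phi(z₁)/phi(z₂) = e^(−k·z₁)/e^(−k·z₂) = e^{k(z₂−z₁)}
= exp(0.4 × 1.1) = exp(0.44) = 1.5527

1.55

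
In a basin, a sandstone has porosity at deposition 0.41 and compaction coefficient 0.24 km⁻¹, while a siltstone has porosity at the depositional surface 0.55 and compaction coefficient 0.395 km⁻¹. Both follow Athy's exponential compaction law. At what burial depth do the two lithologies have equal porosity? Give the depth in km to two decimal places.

Set phi₀ₐ e^(−cₐZ) = phi₀ᵦ e^(−cᵦZ) ⇒ ln(phi₀ₐ/phi₀ᵦ) = (cₐ − cᵦ)·Z
Z = ln(0.41/0.55) / (0.24 − 0.395) = -0.2938 / -0.155 = 1.895 km

1.90 km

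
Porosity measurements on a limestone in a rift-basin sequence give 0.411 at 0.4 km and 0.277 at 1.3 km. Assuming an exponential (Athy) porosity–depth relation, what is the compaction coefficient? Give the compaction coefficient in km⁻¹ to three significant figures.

Athy: n(Z) = n₀ e^(−βZ) ⇒ n₁/n₂ = e^{β(Z₂−Z₁)} ⇒ β = ln(n₁/n₂)/(Z₂−Z₁)
β = ln(0.411/0.277) / (1.3 − 0.4) = ln(1.484) / 0.9 = 0.3946 / 0.9 = 0.4384 km⁻¹

0.438 km⁻¹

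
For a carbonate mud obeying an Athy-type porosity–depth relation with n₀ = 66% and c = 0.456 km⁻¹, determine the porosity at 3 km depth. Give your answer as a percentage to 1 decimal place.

16.8%

n = n₀·exp(−c·d) = 0.66 × exp(−0.456 × 3) = 0.66 × exp(−1.368)
  = 0.66 × 0.2546 = 0.1680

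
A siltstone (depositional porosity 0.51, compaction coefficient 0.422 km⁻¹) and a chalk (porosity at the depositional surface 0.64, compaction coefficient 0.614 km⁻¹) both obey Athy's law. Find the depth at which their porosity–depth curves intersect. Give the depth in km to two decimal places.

1.18 km

Set n₀ₐ e^(−kₐz) = n₀ᵦ e^(−kᵦz) ⇒ ln(n₀ₐ/n₀ᵦ) = (kₐ − kᵦ)·z
z = ln(0.51/0.64) / (0.422 − 0.614) = -0.2271 / -0.192 = 1.183 km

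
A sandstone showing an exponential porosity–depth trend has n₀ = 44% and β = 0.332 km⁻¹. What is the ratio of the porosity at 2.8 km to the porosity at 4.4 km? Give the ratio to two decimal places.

1.70

n(d₁)/n(d₂) = e^(−β·d₁)/e^(−β·d₂) = e^{β(d₂−d₁)}
= exp(0.332 × 1.6) = exp(0.5312) = 1.7010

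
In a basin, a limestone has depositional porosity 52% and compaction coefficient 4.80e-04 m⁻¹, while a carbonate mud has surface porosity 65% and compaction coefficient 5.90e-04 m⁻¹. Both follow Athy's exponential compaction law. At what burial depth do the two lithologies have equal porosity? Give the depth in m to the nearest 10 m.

2030 m

Working in km (1 km = 1000 m; β in km⁻¹ = β in m⁻¹ × 1000):
Set phi₀ₐ e^(−βₐd) = phi₀ᵦ e^(−βᵦd) ⇒ ln(phi₀ₐ/phi₀ᵦ) = (βₐ − βᵦ)·d
d = ln(0.52/0.65) / (0.48 − 0.59) = -0.2231 / -0.11 = 2.029 km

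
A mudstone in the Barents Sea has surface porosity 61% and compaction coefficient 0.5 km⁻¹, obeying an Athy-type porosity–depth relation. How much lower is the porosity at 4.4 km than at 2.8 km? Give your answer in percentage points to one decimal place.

n(2.8) = 0.61·e^(−0.5×2.8) = 0.1504
n(4.4) = 0.61·e^(−0.5×4.4) = 0.0676
Δn = 0.1504 − 0.0676 = 0.0828

8.3 percentage points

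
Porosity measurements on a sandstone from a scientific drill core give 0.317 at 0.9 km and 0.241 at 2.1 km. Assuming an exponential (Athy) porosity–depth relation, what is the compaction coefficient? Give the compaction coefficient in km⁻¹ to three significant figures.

Athy: φ(Z) = φ₀ e^(−cZ) ⇒ φ₁/φ₂ = e^{c(Z₂−Z₁)} ⇒ c = ln(φ₁/φ₂)/(Z₂−Z₁)
c = ln(0.317/0.241) / (2.1 − 0.9) = ln(1.315) / 1.2 = 0.2741 / 1.2 = 0.2284 km⁻¹

0.228 km⁻¹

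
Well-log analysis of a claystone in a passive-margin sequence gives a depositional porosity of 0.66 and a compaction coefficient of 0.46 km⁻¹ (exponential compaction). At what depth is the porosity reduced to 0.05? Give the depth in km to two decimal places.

5.61 km

Invert Athy's law: d = ln(n₀/n) / c
d = ln(0.66/0.05) / 0.46 = ln(13.2) / 0.46 = 2.5802 / 0.46 = 5.609 km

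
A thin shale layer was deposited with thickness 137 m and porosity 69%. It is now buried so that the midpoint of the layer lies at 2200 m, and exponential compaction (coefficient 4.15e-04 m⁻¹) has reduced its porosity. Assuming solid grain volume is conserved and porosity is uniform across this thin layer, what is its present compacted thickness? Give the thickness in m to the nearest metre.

59 m

Working in km (1 km = 1000 m; c in km⁻¹ = c in m⁻¹ × 1000):
Porosity at 2.2 km: phi = 0.69·exp(−0.415×2.2) = 0.2769
Solid-volume conservation: h(1−phi) = h₀(1−phi₀) ⇒ h = h₀·(1−phi₀)/(1−phi)
h = 0.137 × (1 − 0.69)/(1 − 0.2769) = 0.137 × 0.4287 = 0.0587 km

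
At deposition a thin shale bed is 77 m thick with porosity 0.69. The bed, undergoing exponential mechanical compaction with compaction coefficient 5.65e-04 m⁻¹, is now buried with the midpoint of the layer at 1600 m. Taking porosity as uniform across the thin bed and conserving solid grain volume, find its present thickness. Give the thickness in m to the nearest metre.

33 m

Working in km (1 km = 1000 m; c in km⁻¹ = c in m⁻¹ × 1000):
Porosity at 1.6 km: n = 0.69·exp(−0.565×1.6) = 0.2794
Solid-volume conservation: h(1−n) = h₀(1−n₀) ⇒ h = h₀·(1−n₀)/(1−n)
h = 0.077 × (1 − 0.69)/(1 − 0.2794) = 0.077 × 0.4302 = 0.0331 km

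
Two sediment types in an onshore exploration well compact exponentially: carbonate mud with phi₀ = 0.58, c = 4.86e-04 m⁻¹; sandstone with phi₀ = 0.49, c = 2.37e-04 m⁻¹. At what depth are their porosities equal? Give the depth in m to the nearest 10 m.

Working in km (1 km = 1000 m; c in km⁻¹ = c in m⁻¹ × 1000):
Set phi₀ₐ e^(−cₐZ) = phi₀ᵦ e^(−cᵦZ) ⇒ ln(phi₀ₐ/phi₀ᵦ) = (cₐ − cᵦ)·Z
Z = ln(0.58/0.49) / (0.486 − 0.237) = 0.1686 / 0.249 = 0.677 km

680 m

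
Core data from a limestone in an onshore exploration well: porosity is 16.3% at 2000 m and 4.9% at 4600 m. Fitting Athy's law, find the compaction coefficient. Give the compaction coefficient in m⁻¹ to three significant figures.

Working in km (1 km = 1000 m; k in km⁻¹ = k in m⁻¹ × 1000):
Athy: φ(z) = φ₀ e^(−kz) ⇒ φ₁/φ₂ = e^{k(z₂−z₁)} ⇒ k = ln(φ₁/φ₂)/(z₂−z₁)
k = ln(0.163/0.049) / (4.6 − 2) = ln(3.327) / 2.6 = 1.2019 / 2.6 = 0.4623 km⁻¹

0.000462 m⁻¹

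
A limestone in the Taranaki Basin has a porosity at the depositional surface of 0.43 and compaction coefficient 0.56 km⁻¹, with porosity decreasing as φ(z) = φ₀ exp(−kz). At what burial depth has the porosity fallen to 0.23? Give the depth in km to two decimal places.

1.12 km

Invert Athy's law: z = ln(φ₀/φ) / k
z = ln(0.43/0.23) / 0.56 = ln(1.87) / 0.56 = 0.6257 / 0.56 = 1.117 km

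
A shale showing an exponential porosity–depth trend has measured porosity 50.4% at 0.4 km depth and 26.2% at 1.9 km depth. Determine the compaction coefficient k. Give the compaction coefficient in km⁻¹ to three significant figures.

Athy: phi(z) = phi₀ e^(−kz) ⇒ phi₁/phi₂ = e^{k(z₂−z₁)} ⇒ k = ln(phi₁/phi₂)/(z₂−z₁)
k = ln(0.504/0.262) / (1.9 − 0.4) = ln(1.924) / 1.5 = 0.6542 / 1.5 = 0.4362 km⁻¹

0.436 km⁻¹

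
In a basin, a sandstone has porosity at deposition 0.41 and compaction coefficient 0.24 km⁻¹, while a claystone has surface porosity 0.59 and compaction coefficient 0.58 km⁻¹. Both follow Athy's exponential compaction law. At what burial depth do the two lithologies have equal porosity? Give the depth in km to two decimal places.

Set φ₀ₐ e^(−kₐd) = φ₀ᵦ e^(−kᵦd) ⇒ ln(φ₀ₐ/φ₀ᵦ) = (kₐ − kᵦ)·d
d = ln(0.41/0.59) / (0.24 − 0.58) = -0.3640 / -0.34 = 1.070 km

1.07 km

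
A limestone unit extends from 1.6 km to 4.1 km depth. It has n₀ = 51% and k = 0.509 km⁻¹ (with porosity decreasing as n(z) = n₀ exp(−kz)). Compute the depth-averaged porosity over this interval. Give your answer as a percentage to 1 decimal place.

⟨n⟩ = (1/(z₂−z₁)) ∫ n₀ e^(−kz) dz = n₀·(e^(−k·z₁) − e^(−k·z₂)) / (k·(z₂−z₁))
e^(−0.509×1.6) = 0.4429; e^(−0.509×4.1) = 0.1241
⟨n⟩ = 0.51 × (0.4429 − 0.1241) / (0.509 × 2.5) = 0.51 × 0.2506 = 0.1278

12.8%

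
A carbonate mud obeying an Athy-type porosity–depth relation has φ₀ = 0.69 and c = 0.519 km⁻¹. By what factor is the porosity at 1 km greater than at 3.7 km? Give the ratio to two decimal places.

φ(d₁)/φ(d₂) = e^(−c·d₁)/e^(−c·d₂) = e^{c(d₂−d₁)}
= exp(0.519 × 2.7) = exp(1.401) = 4.0605

4.06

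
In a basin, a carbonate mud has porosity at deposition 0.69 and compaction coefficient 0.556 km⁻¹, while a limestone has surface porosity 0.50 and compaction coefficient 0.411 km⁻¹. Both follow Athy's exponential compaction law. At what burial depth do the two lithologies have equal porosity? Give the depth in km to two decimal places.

2.22 km

Set φ₀ₐ e^(−βₐZ) = φ₀ᵦ e^(−βᵦZ) ⇒ ln(φ₀ₐ/φ₀ᵦ) = (βₐ − βᵦ)·Z
Z = ln(0.69/0.5) / (0.556 − 0.411) = 0.3221 / 0.145 = 2.221 km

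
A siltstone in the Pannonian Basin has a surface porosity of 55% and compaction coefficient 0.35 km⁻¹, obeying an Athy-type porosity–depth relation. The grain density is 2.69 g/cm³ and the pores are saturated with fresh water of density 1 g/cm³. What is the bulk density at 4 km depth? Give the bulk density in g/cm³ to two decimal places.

Porosity at depth: phi = 0.55·exp(−0.35×4) = 0.55×0.2466 = 0.1356
Bulk density: ρ_b = (1−phi)ρ_g + phi·ρ_f = 0.8644×2.69 + 0.1356×1
       = 2.325 + 0.136 = 2.461 g/cm³

2.46 g/cm³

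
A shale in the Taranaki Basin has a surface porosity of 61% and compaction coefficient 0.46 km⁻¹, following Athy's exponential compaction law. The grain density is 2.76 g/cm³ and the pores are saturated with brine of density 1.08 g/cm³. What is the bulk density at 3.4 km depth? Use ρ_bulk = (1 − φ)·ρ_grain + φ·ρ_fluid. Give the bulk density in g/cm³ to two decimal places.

Porosity at depth: φ = 0.61·exp(−0.46×3.4) = 0.61×0.2093 = 0.1277
Bulk density: ρ_b = (1−φ)ρ_g + φ·ρ_f = 0.8723×2.76 + 0.1277×1.08
       = 2.408 + 0.138 = 2.546 g/cm³

2.55 g/cm³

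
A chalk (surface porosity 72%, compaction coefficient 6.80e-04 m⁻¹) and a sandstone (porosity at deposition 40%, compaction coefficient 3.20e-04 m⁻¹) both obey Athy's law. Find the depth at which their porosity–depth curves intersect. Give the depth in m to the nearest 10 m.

1630 m

Working in km (1 km = 1000 m; c in km⁻¹ = c in m⁻¹ × 1000):
Set n₀ₐ e^(−cₐz) = n₀ᵦ e^(−cᵦz) ⇒ ln(n₀ₐ/n₀ᵦ) = (cₐ − cᵦ)·z
z = ln(0.72/0.4) / (0.68 − 0.32) = 0.5878 / 0.36 = 1.633 km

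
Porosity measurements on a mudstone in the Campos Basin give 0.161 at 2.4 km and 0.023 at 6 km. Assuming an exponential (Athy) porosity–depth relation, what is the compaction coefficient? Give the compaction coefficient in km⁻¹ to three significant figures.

0.541 km⁻¹

Athy: n(z) = n₀ e^(−cz) ⇒ n₁/n₂ = e^{c(z₂−z₁)} ⇒ c = ln(n₁/n₂)/(z₂−z₁)
c = ln(0.161/0.023) / (6 − 2.4) = ln(7) / 3.6 = 1.9459 / 3.6 = 0.5405 km⁻¹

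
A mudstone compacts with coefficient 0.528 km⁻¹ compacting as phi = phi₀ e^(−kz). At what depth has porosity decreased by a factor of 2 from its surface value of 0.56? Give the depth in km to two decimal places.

1.31 km

phi/phi₀ = 1/2 ⇒ exp(−k·z) = 1/2 ⇒ z = ln(2) / k
z = 0.6931 / 0.528 = 1.313 km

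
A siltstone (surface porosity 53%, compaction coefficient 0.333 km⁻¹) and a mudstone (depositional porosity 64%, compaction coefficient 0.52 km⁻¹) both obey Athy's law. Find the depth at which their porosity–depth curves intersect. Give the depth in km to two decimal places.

1.01 km

Set phi₀ₐ e^(−kₐz) = phi₀ᵦ e^(−kᵦz) ⇒ ln(phi₀ₐ/phi₀ᵦ) = (kₐ − kᵦ)·z
z = ln(0.53/0.64) / (0.333 − 0.52) = -0.1886 / -0.187 = 1.009 km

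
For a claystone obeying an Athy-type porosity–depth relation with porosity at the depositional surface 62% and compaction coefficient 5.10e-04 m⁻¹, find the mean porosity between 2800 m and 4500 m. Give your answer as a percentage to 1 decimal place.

9.9%

Working in km (1 km = 1000 m; k in km⁻¹ = k in m⁻¹ × 1000):
⟨phi⟩ = (1/(z₂−z₁)) ∫ phi₀ e^(−kz) dz = phi₀·(e^(−k·z₁) − e^(−k·z₂)) / (k·(z₂−z₁))
e^(−0.51×2.8) = 0.2398; e^(−0.51×4.5) = 0.1008
⟨phi⟩ = 0.62 × (0.2398 − 0.1008) / (0.51 × 1.7) = 0.62 × 0.1604 = 0.0994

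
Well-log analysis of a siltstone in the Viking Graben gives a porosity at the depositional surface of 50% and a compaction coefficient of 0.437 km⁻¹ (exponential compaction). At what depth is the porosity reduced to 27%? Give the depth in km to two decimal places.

Invert Athy's law: z = ln(φ₀/φ) / β
z = ln(0.5/0.27) / 0.437 = ln(1.852) / 0.437 = 0.6162 / 0.437 = 1.410 km

1.41 km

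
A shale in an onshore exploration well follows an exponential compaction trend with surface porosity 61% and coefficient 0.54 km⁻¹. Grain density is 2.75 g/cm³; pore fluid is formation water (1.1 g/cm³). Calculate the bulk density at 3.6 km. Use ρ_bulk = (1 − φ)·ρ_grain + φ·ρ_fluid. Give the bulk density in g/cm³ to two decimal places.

Porosity at depth: φ = 0.61·exp(−0.54×3.6) = 0.61×0.1431 = 0.0873
Bulk density: ρ_b = (1−φ)ρ_g + φ·ρ_f = 0.9127×2.75 + 0.0873×1.1
       = 2.510 + 0.096 = 2.606 g/cm³

2.61 g/cm³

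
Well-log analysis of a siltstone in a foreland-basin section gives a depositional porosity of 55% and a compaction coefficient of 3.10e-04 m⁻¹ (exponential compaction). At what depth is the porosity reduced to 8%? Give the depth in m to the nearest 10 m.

Working in km (1 km = 1000 m; β in km⁻¹ = β in m⁻¹ × 1000):
Invert Athy's law: z = ln(phi₀/phi) / β
z = ln(0.55/0.08) / 0.31 = ln(6.875) / 0.31 = 1.9279 / 0.31 = 6.219 km

6220 m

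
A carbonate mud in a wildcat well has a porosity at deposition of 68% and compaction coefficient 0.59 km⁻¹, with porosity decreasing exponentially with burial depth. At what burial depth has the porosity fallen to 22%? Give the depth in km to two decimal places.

1.91 km

Invert Athy's law: z = ln(n₀/n) / k
z = ln(0.68/0.22) / 0.59 = ln(3.091) / 0.59 = 1.1285 / 0.59 = 1.913 km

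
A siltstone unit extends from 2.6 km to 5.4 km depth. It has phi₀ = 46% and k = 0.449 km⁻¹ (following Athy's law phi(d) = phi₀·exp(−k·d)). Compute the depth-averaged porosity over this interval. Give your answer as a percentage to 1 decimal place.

⟨phi⟩ = (1/(d₂−d₁)) ∫ phi₀ e^(−kd) dd = phi₀·(e^(−k·d₁) − e^(−k·d₂)) / (k·(d₂−d₁))
e^(−0.449×2.6) = 0.3112; e^(−0.449×5.4) = 0.0885
⟨phi⟩ = 0.46 × (0.3112 − 0.0885) / (0.449 × 2.8) = 0.46 × 0.1771 = 0.0815

8.1%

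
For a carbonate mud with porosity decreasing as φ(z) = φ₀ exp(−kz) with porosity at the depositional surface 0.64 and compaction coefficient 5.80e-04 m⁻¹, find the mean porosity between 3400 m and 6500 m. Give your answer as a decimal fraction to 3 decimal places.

Working in km (1 km = 1000 m; k in km⁻¹ = k in m⁻¹ × 1000):
⟨φ⟩ = (1/(z₂−z₁)) ∫ φ₀ e^(−kz) dz = φ₀·(e^(−k·z₁) − e^(−k·z₂)) / (k·(z₂−z₁))
e^(−0.58×3.4) = 0.1392; e^(−0.58×6.5) = 0.0231
⟨φ⟩ = 0.64 × (0.1392 − 0.0231) / (0.58 × 3.1) = 0.64 × 0.0646 = 0.0413

0.041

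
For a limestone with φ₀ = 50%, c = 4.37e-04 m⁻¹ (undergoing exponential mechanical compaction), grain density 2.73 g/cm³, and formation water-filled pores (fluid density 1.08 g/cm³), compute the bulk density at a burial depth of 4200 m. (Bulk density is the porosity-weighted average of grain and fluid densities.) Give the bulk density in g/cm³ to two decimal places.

2.60 g/cm³

Working in km (1 km = 1000 m; c in km⁻¹ = c in m⁻¹ × 1000):
Porosity at depth: φ = 0.5·exp(−0.437×4.2) = 0.5×0.1595 = 0.0798
Bulk density: ρ_b = (1−φ)ρ_g + φ·ρ_f = 0.9202×2.73 + 0.0798×1.08
       = 2.512 + 0.086 = 2.598 g/cm³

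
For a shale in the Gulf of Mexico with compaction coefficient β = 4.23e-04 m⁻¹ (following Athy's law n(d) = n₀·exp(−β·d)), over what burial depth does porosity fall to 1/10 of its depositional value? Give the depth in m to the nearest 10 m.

5440 m

Working in km (1 km = 1000 m; β in km⁻¹ = β in m⁻¹ × 1000):
n/n₀ = 1/10 ⇒ exp(−β·d) = 1/10 ⇒ d = ln(10) / β
d = 2.3026 / 0.423 = 5.443 km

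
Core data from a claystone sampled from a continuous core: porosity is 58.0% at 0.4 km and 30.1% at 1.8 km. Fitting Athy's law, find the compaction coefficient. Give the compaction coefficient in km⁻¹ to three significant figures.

0.469 km⁻¹

Athy: phi(z) = phi₀ e^(−βz) ⇒ phi₁/phi₂ = e^{β(z₂−z₁)} ⇒ β = ln(phi₁/phi₂)/(z₂−z₁)
β = ln(0.58/0.301) / (1.8 − 0.4) = ln(1.927) / 1.4 = 0.6559 / 1.4 = 0.4685 km⁻¹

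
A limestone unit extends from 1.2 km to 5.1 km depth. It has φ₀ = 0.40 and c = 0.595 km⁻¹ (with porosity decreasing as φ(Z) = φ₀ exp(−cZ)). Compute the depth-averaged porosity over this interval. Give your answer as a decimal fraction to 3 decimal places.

⟨φ⟩ = (1/(Z₂−Z₁)) ∫ φ₀ e^(−cZ) dZ = φ₀·(e^(−c·Z₁) − e^(−c·Z₂)) / (c·(Z₂−Z₁))
e^(−0.595×1.2) = 0.4897; e^(−0.595×5.1) = 0.0481
⟨φ⟩ = 0.4 × (0.4897 − 0.0481) / (0.595 × 3.9) = 0.4 × 0.1903 = 0.0761

0.076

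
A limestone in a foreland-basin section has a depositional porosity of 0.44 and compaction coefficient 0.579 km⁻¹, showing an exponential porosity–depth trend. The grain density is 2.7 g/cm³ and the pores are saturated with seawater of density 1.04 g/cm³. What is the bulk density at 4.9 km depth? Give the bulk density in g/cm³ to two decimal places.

Porosity at depth: phi = 0.44·exp(−0.579×4.9) = 0.44×0.0586 = 0.0258
Bulk density: ρ_b = (1−phi)ρ_g + phi·ρ_f = 0.9742×2.7 + 0.0258×1.04
       = 2.630 + 0.027 = 2.657 g/cm³

2.66 g/cm³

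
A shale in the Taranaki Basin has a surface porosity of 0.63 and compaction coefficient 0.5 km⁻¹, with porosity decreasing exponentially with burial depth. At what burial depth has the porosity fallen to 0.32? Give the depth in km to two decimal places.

1.35 km

Invert Athy's law: d = ln(φ₀/φ) / β
d = ln(0.63/0.32) / 0.5 = ln(1.969) / 0.5 = 0.6774 / 0.5 = 1.355 km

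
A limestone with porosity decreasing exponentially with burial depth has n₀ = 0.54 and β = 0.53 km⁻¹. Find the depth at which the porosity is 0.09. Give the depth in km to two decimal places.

Invert Athy's law: d = ln(n₀/n) / β
d = ln(0.54/0.09) / 0.53 = ln(6) / 0.53 = 1.7918 / 0.53 = 3.381 km

3.38 km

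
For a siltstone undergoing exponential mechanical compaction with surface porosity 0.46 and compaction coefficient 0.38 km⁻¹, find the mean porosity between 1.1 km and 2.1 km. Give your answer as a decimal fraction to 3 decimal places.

⟨φ⟩ = (1/(z₂−z₁)) ∫ φ₀ e^(−cz) dz = φ₀·(e^(−c·z₁) − e^(−c·z₂)) / (c·(z₂−z₁))
e^(−0.38×1.1) = 0.6584; e^(−0.38×2.1) = 0.4502
⟨φ⟩ = 0.46 × (0.6584 − 0.4502) / (0.38 × 1) = 0.46 × 0.5477 = 0.2520

0.252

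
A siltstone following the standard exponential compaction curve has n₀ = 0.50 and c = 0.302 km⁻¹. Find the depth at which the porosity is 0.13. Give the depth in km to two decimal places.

Invert Athy's law: Z = ln(n₀/n) / c
Z = ln(0.5/0.13) / 0.302 = ln(3.846) / 0.302 = 1.3471 / 0.302 = 4.461 km

4.46 km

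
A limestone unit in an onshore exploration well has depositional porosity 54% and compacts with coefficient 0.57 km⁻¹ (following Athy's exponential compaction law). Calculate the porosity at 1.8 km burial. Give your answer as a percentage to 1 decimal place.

n = n₀·exp(−k·Z) = 0.54 × exp(−0.57 × 1.8) = 0.54 × exp(−1.026)
  = 0.54 × 0.3584 = 0.1936

19.4%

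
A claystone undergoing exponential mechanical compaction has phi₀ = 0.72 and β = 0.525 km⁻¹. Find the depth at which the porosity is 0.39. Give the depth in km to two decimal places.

Invert Athy's law: Z = ln(phi₀/phi) / β
Z = ln(0.72/0.39) / 0.525 = ln(1.846) / 0.525 = 0.6131 / 0.525 = 1.168 km

1.17 km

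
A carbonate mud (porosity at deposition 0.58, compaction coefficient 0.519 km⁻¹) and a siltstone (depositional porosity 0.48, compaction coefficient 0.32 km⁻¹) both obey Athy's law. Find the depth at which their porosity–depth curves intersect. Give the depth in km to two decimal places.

Set φ₀ₐ e^(−cₐz) = φ₀ᵦ e^(−cᵦz) ⇒ ln(φ₀ₐ/φ₀ᵦ) = (cₐ − cᵦ)·z
z = ln(0.58/0.48) / (0.519 − 0.32) = 0.1892 / 0.199 = 0.951 km

0.95 km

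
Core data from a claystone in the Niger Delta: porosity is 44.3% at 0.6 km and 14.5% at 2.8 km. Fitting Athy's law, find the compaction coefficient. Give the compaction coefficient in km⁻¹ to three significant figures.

Athy: n(d) = n₀ e^(−kd) ⇒ n₁/n₂ = e^{k(d₂−d₁)} ⇒ k = ln(n₁/n₂)/(d₂−d₁)
k = ln(0.443/0.145) / (2.8 − 0.6) = ln(3.055) / 2.2 = 1.1168 / 2.2 = 0.5077 km⁻¹

0.508 km⁻¹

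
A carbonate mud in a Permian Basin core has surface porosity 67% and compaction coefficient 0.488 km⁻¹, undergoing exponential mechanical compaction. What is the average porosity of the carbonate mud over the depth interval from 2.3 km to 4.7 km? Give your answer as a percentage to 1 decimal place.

12.8%

⟨phi⟩ = (1/(z₂−z₁)) ∫ phi₀ e^(−βz) dz = phi₀·(e^(−β·z₁) − e^(−β·z₂)) / (β·(z₂−z₁))
e^(−0.488×2.3) = 0.3255; e^(−0.488×4.7) = 0.1009
⟨phi⟩ = 0.67 × (0.3255 − 0.1009) / (0.488 × 2.4) = 0.67 × 0.1918 = 0.1285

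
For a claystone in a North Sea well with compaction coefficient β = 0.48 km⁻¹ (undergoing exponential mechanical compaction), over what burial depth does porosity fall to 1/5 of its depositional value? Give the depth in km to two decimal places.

3.35 km

φ/φ₀ = 1/5 ⇒ exp(−β·Z) = 1/5 ⇒ Z = ln(5) / β
Z = 1.6094 / 0.48 = 3.353 km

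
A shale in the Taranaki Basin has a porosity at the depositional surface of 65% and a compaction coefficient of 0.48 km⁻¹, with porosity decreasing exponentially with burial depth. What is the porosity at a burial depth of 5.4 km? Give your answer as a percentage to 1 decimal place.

4.9%

φ = φ₀·exp(−c·z) = 0.65 × exp(−0.48 × 5.4) = 0.65 × exp(−2.592)
  = 0.65 × 0.0749 = 0.0487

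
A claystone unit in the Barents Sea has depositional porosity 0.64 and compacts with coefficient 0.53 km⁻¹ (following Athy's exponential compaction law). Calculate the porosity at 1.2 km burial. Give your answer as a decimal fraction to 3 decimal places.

0.339

n = n₀·exp(−c·d) = 0.64 × exp(−0.53 × 1.2) = 0.64 × exp(−0.636)
  = 0.64 × 0.5294 = 0.3388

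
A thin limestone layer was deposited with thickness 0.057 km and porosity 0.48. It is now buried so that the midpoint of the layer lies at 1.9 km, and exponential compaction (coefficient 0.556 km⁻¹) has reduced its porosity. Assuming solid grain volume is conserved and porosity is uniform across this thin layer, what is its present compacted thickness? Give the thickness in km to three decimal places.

0.036 km

Porosity at 1.9 km: phi = 0.48·exp(−0.556×1.9) = 0.1669
Solid-volume conservation: h(1−phi) = h₀(1−phi₀) ⇒ h = h₀·(1−phi₀)/(1−phi)
h = 0.057 × (1 − 0.48)/(1 − 0.1669) = 0.057 × 0.6242 = 0.0356 km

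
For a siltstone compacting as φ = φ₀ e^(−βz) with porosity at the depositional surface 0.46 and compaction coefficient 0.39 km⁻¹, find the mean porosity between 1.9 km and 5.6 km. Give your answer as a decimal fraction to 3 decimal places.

0.116

⟨φ⟩ = (1/(z₂−z₁)) ∫ φ₀ e^(−βz) dz = φ₀·(e^(−β·z₁) − e^(−β·z₂)) / (β·(z₂−z₁))
e^(−0.39×1.9) = 0.4766; e^(−0.39×5.6) = 0.1126
⟨φ⟩ = 0.46 × (0.4766 − 0.1126) / (0.39 × 3.7) = 0.46 × 0.2523 = 0.1161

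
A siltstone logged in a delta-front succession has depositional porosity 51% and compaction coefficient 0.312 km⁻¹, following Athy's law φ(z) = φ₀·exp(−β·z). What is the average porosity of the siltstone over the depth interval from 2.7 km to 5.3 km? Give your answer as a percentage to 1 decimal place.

15.0%

⟨φ⟩ = (1/(z₂−z₁)) ∫ φ₀ e^(−βz) dz = φ₀·(e^(−β·z₁) − e^(−β·z₂)) / (β·(z₂−z₁))
e^(−0.312×2.7) = 0.4307; e^(−0.312×5.3) = 0.1914
⟨φ⟩ = 0.51 × (0.4307 − 0.1914) / (0.312 × 2.6) = 0.51 × 0.2950 = 0.1505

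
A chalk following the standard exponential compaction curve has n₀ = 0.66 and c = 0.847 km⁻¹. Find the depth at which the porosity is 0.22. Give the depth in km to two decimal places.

1.30 km

Invert Athy's law: Z = ln(n₀/n) / c
Z = ln(0.66/0.22) / 0.847 = ln(3) / 0.847 = 1.0986 / 0.847 = 1.297 km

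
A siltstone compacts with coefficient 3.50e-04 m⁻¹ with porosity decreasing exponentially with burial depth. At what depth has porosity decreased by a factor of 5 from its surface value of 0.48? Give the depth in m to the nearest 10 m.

Working in km (1 km = 1000 m; c in km⁻¹ = c in m⁻¹ × 1000):
n/n₀ = 1/5 ⇒ exp(−c·z) = 1/5 ⇒ z = ln(5) / c
z = 1.6094 / 0.35 = 4.598 km

4600 m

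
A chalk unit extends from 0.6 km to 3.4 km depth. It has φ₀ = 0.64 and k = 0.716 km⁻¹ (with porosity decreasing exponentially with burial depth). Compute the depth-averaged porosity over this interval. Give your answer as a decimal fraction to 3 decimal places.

⟨φ⟩ = (1/(Z₂−Z₁)) ∫ φ₀ e^(−kZ) dZ = φ₀·(e^(−k·Z₁) − e^(−k·Z₂)) / (k·(Z₂−Z₁))
e^(−0.716×0.6) = 0.6508; e^(−0.716×3.4) = 0.0877
⟨φ⟩ = 0.64 × (0.6508 − 0.0877) / (0.716 × 2.8) = 0.64 × 0.2809 = 0.1798

0.180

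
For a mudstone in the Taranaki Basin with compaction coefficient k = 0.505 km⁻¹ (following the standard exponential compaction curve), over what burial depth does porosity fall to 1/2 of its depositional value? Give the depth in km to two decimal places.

1.37 km

φ/φ₀ = 1/2 ⇒ exp(−k·z) = 1/2 ⇒ z = ln(2) / k
z = 0.6931 / 0.505 = 1.373 km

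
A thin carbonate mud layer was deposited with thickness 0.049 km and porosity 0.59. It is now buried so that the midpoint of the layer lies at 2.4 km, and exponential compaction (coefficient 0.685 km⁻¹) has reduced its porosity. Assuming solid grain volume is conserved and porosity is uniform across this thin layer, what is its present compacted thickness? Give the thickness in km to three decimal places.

Porosity at 2.4 km: φ = 0.59·exp(−0.685×2.4) = 0.1140
Solid-volume conservation: h(1−φ) = h₀(1−φ₀) ⇒ h = h₀·(1−φ₀)/(1−φ)
h = 0.049 × (1 − 0.59)/(1 − 0.1140) = 0.049 × 0.4627 = 0.0227 km

0.023 km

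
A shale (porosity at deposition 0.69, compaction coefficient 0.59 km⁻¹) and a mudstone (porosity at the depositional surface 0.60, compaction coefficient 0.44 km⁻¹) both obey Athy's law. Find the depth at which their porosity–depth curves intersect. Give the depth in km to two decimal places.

Set phi₀ₐ e^(−βₐd) = phi₀ᵦ e^(−βᵦd) ⇒ ln(phi₀ₐ/phi₀ᵦ) = (βₐ − βᵦ)·d
d = ln(0.69/0.6) / (0.59 − 0.44) = 0.1398 / 0.15 = 0.932 km

0.93 km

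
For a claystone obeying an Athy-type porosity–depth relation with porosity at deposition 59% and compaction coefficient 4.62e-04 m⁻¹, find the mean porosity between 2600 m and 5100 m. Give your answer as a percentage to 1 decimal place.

Working in km (1 km = 1000 m; c in km⁻¹ = c in m⁻¹ × 1000):
⟨n⟩ = (1/(z₂−z₁)) ∫ n₀ e^(−cz) dz = n₀·(e^(−c·z₁) − e^(−c·z₂)) / (c·(z₂−z₁))
e^(−0.462×2.6) = 0.3008; e^(−0.462×5.1) = 0.0948
⟨n⟩ = 0.59 × (0.3008 − 0.0948) / (0.462 × 2.5) = 0.59 × 0.1784 = 0.1053

10.5%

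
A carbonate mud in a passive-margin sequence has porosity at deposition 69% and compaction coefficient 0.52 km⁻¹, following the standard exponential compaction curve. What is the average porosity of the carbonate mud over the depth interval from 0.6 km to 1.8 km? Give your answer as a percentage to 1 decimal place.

37.6%

⟨n⟩ = (1/(d₂−d₁)) ∫ n₀ e^(−kd) dd = n₀·(e^(−k·d₁) − e^(−k·d₂)) / (k·(d₂−d₁))
e^(−0.52×0.6) = 0.7320; e^(−0.52×1.8) = 0.3922
⟨n⟩ = 0.69 × (0.7320 − 0.3922) / (0.52 × 1.2) = 0.69 × 0.5445 = 0.3757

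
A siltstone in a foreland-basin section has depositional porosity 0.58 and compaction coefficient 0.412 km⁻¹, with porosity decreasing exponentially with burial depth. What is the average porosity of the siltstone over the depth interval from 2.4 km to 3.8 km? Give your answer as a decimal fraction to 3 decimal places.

0.164

⟨φ⟩ = (1/(z₂−z₁)) ∫ φ₀ e^(−cz) dz = φ₀·(e^(−c·z₁) − e^(−c·z₂)) / (c·(z₂−z₁))
e^(−0.412×2.4) = 0.3720; e^(−0.412×3.8) = 0.2090
⟨φ⟩ = 0.58 × (0.3720 − 0.2090) / (0.412 × 1.4) = 0.58 × 0.2827 = 0.1640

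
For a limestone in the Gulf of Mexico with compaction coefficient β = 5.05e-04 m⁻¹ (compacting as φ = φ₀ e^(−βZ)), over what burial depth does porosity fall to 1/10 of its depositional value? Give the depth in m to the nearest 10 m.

Working in km (1 km = 1000 m; β in km⁻¹ = β in m⁻¹ × 1000):
φ/φ₀ = 1/10 ⇒ exp(−β·Z) = 1/10 ⇒ Z = ln(10) / β
Z = 2.3026 / 0.505 = 4.560 km

4560 m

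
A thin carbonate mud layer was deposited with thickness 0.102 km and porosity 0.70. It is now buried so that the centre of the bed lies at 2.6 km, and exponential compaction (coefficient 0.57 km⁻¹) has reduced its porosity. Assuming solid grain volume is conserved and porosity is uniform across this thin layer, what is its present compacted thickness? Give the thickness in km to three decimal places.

Porosity at 2.6 km: phi = 0.7·exp(−0.57×2.6) = 0.1590
Solid-volume conservation: h(1−phi) = h₀(1−phi₀) ⇒ h = h₀·(1−phi₀)/(1−phi)
h = 0.102 × (1 − 0.7)/(1 − 0.1590) = 0.102 × 0.3567 = 0.0364 km

0.036 km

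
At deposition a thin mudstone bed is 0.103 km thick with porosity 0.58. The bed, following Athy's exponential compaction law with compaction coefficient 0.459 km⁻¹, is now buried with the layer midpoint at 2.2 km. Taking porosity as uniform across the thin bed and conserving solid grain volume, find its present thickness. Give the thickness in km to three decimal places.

Porosity at 2.2 km: n = 0.58·exp(−0.459×2.2) = 0.2113
Solid-volume conservation: h(1−n) = h₀(1−n₀) ⇒ h = h₀·(1−n₀)/(1−n)
h = 0.103 × (1 − 0.58)/(1 − 0.2113) = 0.103 × 0.5325 = 0.0548 km

0.055 km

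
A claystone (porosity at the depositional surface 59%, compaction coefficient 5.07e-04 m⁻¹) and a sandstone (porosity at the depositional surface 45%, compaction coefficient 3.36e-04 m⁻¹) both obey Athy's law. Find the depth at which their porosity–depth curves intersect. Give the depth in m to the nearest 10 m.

1580 m

Working in km (1 km = 1000 m; β in km⁻¹ = β in m⁻¹ × 1000):
Set n₀ₐ e^(−βₐd) = n₀ᵦ e^(−βᵦd) ⇒ ln(n₀ₐ/n₀ᵦ) = (βₐ − βᵦ)·d
d = ln(0.59/0.45) / (0.507 − 0.336) = 0.2709 / 0.171 = 1.584 km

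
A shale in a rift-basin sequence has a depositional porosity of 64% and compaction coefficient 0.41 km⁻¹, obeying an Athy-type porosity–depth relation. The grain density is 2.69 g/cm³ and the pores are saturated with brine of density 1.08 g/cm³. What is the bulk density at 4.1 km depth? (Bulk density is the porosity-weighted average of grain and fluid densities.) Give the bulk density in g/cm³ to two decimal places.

Porosity at depth: n = 0.64·exp(−0.41×4.1) = 0.64×0.1862 = 0.1192
Bulk density: ρ_b = (1−n)ρ_g + n·ρ_f = 0.8808×2.69 + 0.1192×1.08
       = 2.369 + 0.129 = 2.498 g/cm³

2.50 g/cm³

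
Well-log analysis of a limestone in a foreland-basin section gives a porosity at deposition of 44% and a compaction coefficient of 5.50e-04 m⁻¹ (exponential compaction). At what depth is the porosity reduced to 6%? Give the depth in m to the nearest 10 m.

Working in km (1 km = 1000 m; k in km⁻¹ = k in m⁻¹ × 1000):
Invert Athy's law: Z = ln(n₀/n) / k
Z = ln(0.44/0.06) / 0.55 = ln(7.333) / 0.55 = 1.9924 / 0.55 = 3.623 km

3620 m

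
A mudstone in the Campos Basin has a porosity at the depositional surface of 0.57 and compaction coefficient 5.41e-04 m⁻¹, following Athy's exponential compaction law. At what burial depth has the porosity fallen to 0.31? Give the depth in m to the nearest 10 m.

1130 m

Working in km (1 km = 1000 m; k in km⁻¹ = k in m⁻¹ × 1000):
Invert Athy's law: Z = ln(φ₀/φ) / k
Z = ln(0.57/0.31) / 0.541 = ln(1.839) / 0.541 = 0.6091 / 0.541 = 1.126 km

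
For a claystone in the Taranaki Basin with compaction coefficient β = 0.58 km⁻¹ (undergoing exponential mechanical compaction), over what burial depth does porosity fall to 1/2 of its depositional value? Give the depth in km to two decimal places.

φ/φ₀ = 1/2 ⇒ exp(−β·Z) = 1/2 ⇒ Z = ln(2) / β
Z = 0.6931 / 0.58 = 1.195 km

1.20 km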